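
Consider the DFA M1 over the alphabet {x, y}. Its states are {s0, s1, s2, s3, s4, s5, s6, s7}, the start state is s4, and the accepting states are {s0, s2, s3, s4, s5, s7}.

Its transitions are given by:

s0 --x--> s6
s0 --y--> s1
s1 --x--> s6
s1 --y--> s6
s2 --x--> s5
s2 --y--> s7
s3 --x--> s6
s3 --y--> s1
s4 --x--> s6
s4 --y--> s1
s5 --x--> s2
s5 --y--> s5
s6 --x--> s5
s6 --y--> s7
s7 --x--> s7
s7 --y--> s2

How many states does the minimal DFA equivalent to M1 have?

States {s0,s3} cannot be reached from the start state, so discard them.
Start with accepting vs non-accepting: {s2,s4,s5,s7} | {s1,s6}.
Split {s2,s4,s5,s7} by δ(·,x) → {s2,s5,s7} and {s4}.
On input x, block {s1,s6} splits into {s1} and {s6}.
Stable partition: {s2,s5,s7} | {s1} | {s4} | {s6} — 4 equivalence classes.

4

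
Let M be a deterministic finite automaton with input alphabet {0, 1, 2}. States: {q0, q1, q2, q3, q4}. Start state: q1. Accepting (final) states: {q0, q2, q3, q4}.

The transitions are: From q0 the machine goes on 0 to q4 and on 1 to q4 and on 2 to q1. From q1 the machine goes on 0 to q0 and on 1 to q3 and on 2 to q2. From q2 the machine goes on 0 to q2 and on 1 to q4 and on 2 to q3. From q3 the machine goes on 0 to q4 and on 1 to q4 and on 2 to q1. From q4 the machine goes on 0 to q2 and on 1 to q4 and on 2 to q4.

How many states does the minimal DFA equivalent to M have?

Every state is reachable, so we keep all 5.
P0 = {q0,q2,q3,q4} | {q1}.
Refine {q0,q2,q3,q4} on symbol 2: members go to different blocks, giving {q0,q3} and {q2,q4}.
On input 2, block {q2,q4} splits into {q2} and {q4}.
The partition is now stable with 4 blocks: {q0,q3} | {q1} | {q2} | {q4}.

4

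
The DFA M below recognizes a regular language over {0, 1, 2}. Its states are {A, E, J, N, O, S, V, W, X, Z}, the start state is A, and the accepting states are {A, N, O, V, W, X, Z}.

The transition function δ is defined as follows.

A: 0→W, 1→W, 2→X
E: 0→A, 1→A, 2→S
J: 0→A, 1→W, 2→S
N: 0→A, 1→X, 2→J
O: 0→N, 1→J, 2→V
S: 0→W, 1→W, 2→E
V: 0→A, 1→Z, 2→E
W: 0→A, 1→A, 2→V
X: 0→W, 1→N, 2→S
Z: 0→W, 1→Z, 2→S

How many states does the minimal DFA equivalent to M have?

3

First remove the unreachable states {O}; 9 states remain.
P0 = {A,N,V,W,X,Z} | {E,J,S}.
Split {A,N,V,W,X,Z} by δ(·,2) → {N,V,X,Z} and {A,W}.
Stable partition: {N,V,X,Z} | {E,J,S} | {A,W} — 3 equivalence classes.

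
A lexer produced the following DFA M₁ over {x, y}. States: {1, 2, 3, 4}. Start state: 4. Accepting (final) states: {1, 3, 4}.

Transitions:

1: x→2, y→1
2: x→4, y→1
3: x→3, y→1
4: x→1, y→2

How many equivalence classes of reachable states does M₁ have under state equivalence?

Reachable states from the start: {1,2,4}. Unreachable: {3} — drop them.
P0 = {1,4} | {2}.
Refine {1,4} on symbol x: members go to different blocks, giving {1} and {4}.
Stable partition: {1} | {2} | {4} — 3 equivalence classes.

3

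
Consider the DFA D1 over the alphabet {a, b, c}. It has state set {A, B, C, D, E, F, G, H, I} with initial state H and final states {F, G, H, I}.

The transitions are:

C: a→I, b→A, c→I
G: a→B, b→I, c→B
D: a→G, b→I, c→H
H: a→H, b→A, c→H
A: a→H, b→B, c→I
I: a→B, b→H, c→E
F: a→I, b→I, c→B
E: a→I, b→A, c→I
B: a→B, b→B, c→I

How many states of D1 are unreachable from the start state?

4

BFS from H reaches {A, B, E, H, I}; the 4 state(s) C, D, F, G are never visited.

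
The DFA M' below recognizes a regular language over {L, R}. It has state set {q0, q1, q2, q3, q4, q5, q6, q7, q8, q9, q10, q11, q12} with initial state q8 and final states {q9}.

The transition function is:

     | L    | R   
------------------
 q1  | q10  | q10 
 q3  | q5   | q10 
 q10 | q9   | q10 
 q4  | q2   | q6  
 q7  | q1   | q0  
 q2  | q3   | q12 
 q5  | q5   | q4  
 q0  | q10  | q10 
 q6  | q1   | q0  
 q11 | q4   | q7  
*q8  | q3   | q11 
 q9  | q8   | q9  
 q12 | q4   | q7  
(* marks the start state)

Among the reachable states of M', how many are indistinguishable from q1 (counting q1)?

2

Initial partition by acceptance: {q9} | {q0,q1,q2,q3,q4,q5,q6,q7,q8,q10,q11,q12}.
Split {q0,q1,q2,q3,q4,q5,q6,q7,q8,q10,q11,q12} by δ(·,L) → {q0,q1,q2,q3,q4,q5,q6,q7,q8,q11,q12} and {q10}.
On input L, block {q0,q1,q2,q3,q4,q5,q6,q7,q8,q11,q12} splits into {q2,q3,q4,q5,q6,q7,q8,q11,q12} and {q0,q1}.
Split {q2,q3,q4,q5,q6,q7,q8,q11,q12} by δ(·,L) → {q2,q3,q4,q5,q8,q11,q12} and {q6,q7}.
On input R, block {q2,q3,q4,q5,q8,q11,q12} splits into {q2,q5,q8} and {q4,q11,q12} and {q3}.
Refine {q2,q5,q8} on symbol L: members go to different blocks, giving {q2,q8} and {q5}.
On input L, block {q4,q11,q12} splits into {q11,q12} and {q4}.
No further refinement is possible. Final partition (9 blocks): {q9} | {q2,q8} | {q10} | {q0,q1} | {q6,q7} | {q11,q12} | {q3} | {q5} | {q4}.
State q1 belongs to the block {q0,q1}, which has 2 states.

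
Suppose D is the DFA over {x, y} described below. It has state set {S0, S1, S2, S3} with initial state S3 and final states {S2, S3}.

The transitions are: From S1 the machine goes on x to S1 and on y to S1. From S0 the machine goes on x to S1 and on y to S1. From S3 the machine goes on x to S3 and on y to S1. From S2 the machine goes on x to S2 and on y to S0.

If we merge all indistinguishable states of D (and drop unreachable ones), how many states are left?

States {S0,S2} cannot be reached from the start state, so discard them.
Initial partition by acceptance: {S3} | {S1}.
The partition is now stable with 2 blocks: {S3} | {S1}.

2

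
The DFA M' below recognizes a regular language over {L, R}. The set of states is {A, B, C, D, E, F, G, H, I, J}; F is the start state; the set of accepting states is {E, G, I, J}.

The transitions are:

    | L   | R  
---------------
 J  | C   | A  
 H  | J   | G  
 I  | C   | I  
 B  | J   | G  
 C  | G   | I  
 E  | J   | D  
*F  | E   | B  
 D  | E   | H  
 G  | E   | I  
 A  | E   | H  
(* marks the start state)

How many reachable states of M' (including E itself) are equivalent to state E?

1

All states are reachable from the start state.
Start with accepting vs non-accepting: {E,G,I,J} | {A,B,C,D,F,H}.
Split {E,G,I,J} by δ(·,L) → {E,G} and {I,J}.
On input L, block {E,G} splits into {E} and {G}.
Split {A,B,C,D,F,H} by δ(·,L) → {A,D,F} and {B,H} and {C}.
Refine {I,J} on symbol R: members go to different blocks, giving {I} and {J}.
No further refinement is possible. Final partition (7 blocks): {E} | {A,D,F} | {I} | {G} | {B,H} | {C} | {J}.
The equivalence class containing E is {E}, of size 1.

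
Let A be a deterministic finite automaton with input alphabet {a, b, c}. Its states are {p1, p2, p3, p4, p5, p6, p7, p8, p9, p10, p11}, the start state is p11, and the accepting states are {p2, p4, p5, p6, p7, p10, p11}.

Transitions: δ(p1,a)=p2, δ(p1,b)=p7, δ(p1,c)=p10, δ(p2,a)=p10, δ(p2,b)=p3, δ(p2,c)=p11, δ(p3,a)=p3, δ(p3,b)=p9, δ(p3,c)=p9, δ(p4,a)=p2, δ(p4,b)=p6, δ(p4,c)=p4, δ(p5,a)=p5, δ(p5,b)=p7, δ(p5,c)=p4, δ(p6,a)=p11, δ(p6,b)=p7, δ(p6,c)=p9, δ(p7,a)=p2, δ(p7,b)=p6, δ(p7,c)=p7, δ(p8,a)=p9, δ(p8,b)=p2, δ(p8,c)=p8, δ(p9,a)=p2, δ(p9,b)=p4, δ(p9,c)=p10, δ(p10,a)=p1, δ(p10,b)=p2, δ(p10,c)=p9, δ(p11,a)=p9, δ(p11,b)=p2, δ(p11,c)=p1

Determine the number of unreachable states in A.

2

No path from p11 leads to p5, p8; the other 9 states are all reachable.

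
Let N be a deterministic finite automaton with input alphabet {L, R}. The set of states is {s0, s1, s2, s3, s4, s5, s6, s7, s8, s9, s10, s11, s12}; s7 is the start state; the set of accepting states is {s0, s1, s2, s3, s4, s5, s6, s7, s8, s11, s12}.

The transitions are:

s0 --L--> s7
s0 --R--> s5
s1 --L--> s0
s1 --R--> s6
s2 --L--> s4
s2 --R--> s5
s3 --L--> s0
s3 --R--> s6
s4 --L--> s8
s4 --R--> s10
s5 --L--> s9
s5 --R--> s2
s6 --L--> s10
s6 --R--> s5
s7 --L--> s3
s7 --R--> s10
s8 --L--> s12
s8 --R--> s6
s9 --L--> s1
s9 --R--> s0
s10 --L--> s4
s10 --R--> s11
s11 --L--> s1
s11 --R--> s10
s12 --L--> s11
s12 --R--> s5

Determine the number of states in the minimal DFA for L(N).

7

P0 = {s0,s1,s2,s3,s4,s5,s6,s7,s8,s11,s12} | {s9,s10}.
Refine {s0,s1,s2,s3,s4,s5,s6,s7,s8,s11,s12} on symbol L: members go to different blocks, giving {s0,s1,s2,s3,s4,s7,s8,s11,s12} and {s5,s6}.
Refine {s0,s1,s2,s3,s4,s7,s8,s11,s12} on symbol R: members go to different blocks, giving {s0,s1,s2,s3,s8,s12} and {s4,s7,s11}.
Refine {s0,s1,s2,s3,s8,s12} on symbol L: members go to different blocks, giving {s0,s2,s12} and {s1,s3,s8}.
On input L, block {s9,s10} splits into {s9} and {s10}.
Split {s5,s6} by δ(·,L) → {s5} and {s6}.
Stable partition: {s0,s2,s12} | {s9} | {s5} | {s4,s7,s11} | {s1,s3,s8} | {s10} | {s6} — 7 equivalence classes.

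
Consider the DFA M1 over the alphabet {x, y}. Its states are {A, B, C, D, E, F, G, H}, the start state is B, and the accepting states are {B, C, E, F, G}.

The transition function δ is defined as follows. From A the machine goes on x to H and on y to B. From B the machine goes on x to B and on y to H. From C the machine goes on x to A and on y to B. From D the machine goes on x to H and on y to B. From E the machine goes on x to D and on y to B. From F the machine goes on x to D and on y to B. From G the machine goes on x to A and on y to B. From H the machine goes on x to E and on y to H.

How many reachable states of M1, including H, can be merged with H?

First remove the unreachable states {A,C,F,G}; 4 states remain.
Initial partition by acceptance: {B,E} | {D,H}.
On input x, block {B,E} splits into {B} and {E}.
On input x, block {D,H} splits into {D} and {H}.
The partition is now stable with 4 blocks: {B} | {D} | {E} | {H}.
The equivalence class containing H is {H}, of size 1.

1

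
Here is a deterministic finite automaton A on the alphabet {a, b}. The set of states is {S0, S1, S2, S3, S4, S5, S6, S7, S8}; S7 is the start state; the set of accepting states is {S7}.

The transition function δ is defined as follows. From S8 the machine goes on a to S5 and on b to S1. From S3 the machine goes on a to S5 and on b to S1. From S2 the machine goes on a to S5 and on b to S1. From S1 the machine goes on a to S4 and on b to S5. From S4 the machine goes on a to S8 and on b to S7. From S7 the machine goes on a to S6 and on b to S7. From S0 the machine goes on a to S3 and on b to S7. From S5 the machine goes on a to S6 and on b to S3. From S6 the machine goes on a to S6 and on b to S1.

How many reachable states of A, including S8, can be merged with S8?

States {S0,S2} cannot be reached from the start state, so discard them.
P0 = {S7} | {S1,S3,S4,S5,S6,S8}.
On input b, block {S1,S3,S4,S5,S6,S8} splits into {S1,S3,S5,S6,S8} and {S4}.
Split {S1,S3,S5,S6,S8} by δ(·,a) → {S3,S5,S6,S8} and {S1}.
Refine {S3,S5,S6,S8} on symbol b: members go to different blocks, giving {S3,S6,S8} and {S5}.
On input a, block {S3,S6,S8} splits into {S3,S8} and {S6}.
The partition is now stable with 6 blocks: {S7} | {S3,S8} | {S4} | {S1} | {S5} | {S6}.
The equivalence class containing S8 is {S3,S8}, of size 2.

2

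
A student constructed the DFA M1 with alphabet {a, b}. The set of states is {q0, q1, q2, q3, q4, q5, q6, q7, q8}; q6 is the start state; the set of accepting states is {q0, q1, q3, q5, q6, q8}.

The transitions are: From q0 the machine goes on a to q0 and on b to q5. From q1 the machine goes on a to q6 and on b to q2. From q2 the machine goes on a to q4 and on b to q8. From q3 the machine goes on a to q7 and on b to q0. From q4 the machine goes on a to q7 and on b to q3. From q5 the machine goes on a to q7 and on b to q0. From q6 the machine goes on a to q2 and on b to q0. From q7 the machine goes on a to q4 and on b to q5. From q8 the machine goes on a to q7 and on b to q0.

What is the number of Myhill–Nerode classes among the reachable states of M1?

States {q1} cannot be reached from the start state, so discard them.
Initial partition by acceptance: {q0,q3,q5,q6,q8} | {q2,q4,q7}.
On input a, block {q0,q3,q5,q6,q8} splits into {q3,q5,q6,q8} and {q0}.
The partition is now stable with 3 blocks: {q3,q5,q6,q8} | {q2,q4,q7} | {q0}.

3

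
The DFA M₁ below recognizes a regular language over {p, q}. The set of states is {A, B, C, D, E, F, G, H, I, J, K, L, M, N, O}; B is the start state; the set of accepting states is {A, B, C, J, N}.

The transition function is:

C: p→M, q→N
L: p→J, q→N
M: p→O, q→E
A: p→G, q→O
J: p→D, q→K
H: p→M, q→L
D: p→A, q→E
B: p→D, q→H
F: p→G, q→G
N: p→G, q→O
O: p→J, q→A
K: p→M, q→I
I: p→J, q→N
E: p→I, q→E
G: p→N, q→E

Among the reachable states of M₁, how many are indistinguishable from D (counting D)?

2

First remove the unreachable states {C,F}; 13 states remain.
P0 = {A,B,J,N} | {D,E,G,H,I,K,L,M,O}.
Refine {D,E,G,H,I,K,L,M,O} on symbol p: members go to different blocks, giving {D,G,I,L,O} and {E,H,K,M}.
On input q, block {A,B,J,N} splits into {A,N} and {B,J}.
Split {D,G,I,L,O} by δ(·,p) → {I,L,O} and {D,G}.
Split {E,H,K,M} by δ(·,p) → {E,M} and {H,K}.
Stable partition: {A,N} | {I,L,O} | {E,M} | {B,J} | {D,G} | {H,K} — 6 equivalence classes.
State D belongs to the block {D,G}, which has 2 states.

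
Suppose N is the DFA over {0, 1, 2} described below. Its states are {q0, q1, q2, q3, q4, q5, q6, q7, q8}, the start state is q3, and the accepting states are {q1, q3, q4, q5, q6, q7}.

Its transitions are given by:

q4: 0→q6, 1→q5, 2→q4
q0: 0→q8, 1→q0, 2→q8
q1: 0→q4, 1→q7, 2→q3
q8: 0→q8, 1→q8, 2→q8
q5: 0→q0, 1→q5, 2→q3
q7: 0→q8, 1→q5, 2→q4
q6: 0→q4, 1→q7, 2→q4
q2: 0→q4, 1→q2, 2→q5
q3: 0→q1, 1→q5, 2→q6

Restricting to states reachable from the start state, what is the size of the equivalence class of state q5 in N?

States {q2} cannot be reached from the start state, so discard them.
Start with accepting vs non-accepting: {q1,q3,q4,q5,q6,q7} | {q0,q8}.
Split {q1,q3,q4,q5,q6,q7} by δ(·,0) → {q1,q3,q4,q6} and {q5,q7}.
No further refinement is possible. Final partition (3 blocks): {q1,q3,q4,q6} | {q0,q8} | {q5,q7}.
The equivalence class containing q5 is {q5,q7}, of size 2.

2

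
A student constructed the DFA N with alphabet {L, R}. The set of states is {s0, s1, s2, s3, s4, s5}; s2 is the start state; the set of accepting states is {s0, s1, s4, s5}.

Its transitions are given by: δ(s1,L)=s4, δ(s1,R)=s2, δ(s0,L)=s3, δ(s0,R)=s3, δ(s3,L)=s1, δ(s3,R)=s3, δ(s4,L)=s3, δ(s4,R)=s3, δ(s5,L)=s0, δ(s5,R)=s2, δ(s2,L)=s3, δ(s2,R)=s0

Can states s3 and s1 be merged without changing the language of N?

No

States {s5} cannot be reached from the start state, so discard them.
P0 = {s0,s1,s4} | {s2,s3}.
Split {s0,s1,s4} by δ(·,L) → {s0,s4} and {s1}.
On input L, block {s2,s3} splits into {s2} and {s3}.
No further refinement is possible. Final partition (4 blocks): {s0,s4} | {s2} | {s1} | {s3}.
s3 and s1 end up in different blocks, so they are distinguishable. For instance, the string 'ε' is accepted from only s1.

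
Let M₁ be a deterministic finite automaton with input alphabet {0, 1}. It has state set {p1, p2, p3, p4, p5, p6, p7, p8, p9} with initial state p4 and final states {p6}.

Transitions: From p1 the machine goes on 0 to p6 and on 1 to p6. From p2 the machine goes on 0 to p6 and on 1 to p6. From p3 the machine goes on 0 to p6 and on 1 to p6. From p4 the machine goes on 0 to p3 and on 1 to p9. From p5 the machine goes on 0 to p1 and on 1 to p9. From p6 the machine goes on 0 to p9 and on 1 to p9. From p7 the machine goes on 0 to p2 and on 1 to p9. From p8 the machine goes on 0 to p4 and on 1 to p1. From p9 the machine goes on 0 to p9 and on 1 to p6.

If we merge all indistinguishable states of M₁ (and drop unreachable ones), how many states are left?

4

First remove the unreachable states {p1,p2,p5,p7,p8}; 4 states remain.
Start with accepting vs non-accepting: {p6} | {p3,p4,p9}.
Refine {p3,p4,p9} on symbol 0: members go to different blocks, giving {p4,p9} and {p3}.
Split {p4,p9} by δ(·,0) → {p4} and {p9}.
Stable partition: {p6} | {p4} | {p3} | {p9} — 4 equivalence classes.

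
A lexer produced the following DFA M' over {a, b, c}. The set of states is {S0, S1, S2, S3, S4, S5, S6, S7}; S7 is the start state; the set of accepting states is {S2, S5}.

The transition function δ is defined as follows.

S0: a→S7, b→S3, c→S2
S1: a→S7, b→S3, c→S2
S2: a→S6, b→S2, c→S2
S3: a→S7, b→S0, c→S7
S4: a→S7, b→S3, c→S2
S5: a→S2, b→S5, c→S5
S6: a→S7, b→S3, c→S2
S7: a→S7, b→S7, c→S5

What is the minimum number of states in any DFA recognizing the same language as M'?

First remove the unreachable states {S1,S4}; 6 states remain.
Start with accepting vs non-accepting: {S2,S5} | {S0,S3,S6,S7}.
Refine {S2,S5} on symbol a: members go to different blocks, giving {S2} and {S5}.
Split {S0,S3,S6,S7} by δ(·,c) → {S0,S6} and {S3} and {S7}.
No further refinement is possible. Final partition (5 blocks): {S2} | {S0,S6} | {S5} | {S3} | {S7}.

5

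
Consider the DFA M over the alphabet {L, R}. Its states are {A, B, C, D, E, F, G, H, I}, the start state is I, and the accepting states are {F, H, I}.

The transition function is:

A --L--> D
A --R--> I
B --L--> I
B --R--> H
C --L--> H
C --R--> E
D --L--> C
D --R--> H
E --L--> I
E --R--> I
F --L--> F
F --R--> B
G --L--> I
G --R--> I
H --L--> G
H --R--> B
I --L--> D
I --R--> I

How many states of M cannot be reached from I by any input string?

No path from I leads to A, F; the other 7 states are all reachable.

2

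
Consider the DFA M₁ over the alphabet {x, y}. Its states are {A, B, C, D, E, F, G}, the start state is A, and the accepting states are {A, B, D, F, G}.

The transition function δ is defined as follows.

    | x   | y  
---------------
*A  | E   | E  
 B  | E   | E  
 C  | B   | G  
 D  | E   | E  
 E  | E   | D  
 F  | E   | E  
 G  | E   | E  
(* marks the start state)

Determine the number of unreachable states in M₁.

4

Starting at A and following transitions, the reachable set is {A, D, E}. That leaves B, C, F, G unreachable — 4 in total.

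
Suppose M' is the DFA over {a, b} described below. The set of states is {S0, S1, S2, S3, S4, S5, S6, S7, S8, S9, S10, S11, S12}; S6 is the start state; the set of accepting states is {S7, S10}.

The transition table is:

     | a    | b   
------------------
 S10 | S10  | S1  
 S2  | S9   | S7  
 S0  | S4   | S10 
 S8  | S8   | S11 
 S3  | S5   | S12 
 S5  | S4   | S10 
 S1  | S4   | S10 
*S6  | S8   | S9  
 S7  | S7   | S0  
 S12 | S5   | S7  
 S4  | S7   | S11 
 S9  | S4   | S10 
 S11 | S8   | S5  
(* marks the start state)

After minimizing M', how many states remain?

5

First remove the unreachable states {S2,S3,S12}; 10 states remain.
P0 = {S7,S10} | {S0,S1,S4,S5,S6,S8,S9,S11}.
Refine {S0,S1,S4,S5,S6,S8,S9,S11} on symbol a: members go to different blocks, giving {S0,S1,S5,S6,S8,S9,S11} and {S4}.
On input a, block {S0,S1,S5,S6,S8,S9,S11} splits into {S0,S1,S5,S9} and {S6,S8,S11}.
Split {S6,S8,S11} by δ(·,b) → {S6,S11} and {S8}.
Stable partition: {S7,S10} | {S0,S1,S5,S9} | {S4} | {S6,S11} | {S8} — 5 equivalence classes.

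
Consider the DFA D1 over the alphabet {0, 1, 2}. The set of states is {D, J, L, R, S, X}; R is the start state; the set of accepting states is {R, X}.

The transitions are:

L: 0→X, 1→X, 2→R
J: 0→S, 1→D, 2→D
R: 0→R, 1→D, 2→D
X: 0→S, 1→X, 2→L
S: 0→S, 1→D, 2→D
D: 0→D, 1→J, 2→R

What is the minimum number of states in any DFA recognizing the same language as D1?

First remove the unreachable states {L,X}; 4 states remain.
Start with accepting vs non-accepting: {R} | {D,J,S}.
Refine {D,J,S} on symbol 2: members go to different blocks, giving {J,S} and {D}.
Stable partition: {R} | {J,S} | {D} — 3 equivalence classes.

3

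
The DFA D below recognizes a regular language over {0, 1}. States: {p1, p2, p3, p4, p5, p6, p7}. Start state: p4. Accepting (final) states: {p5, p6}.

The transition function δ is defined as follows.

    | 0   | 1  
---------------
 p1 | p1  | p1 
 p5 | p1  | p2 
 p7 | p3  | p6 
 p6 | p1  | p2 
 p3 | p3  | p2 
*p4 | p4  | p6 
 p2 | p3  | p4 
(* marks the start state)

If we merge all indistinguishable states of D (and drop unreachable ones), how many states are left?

States {p5,p7} cannot be reached from the start state, so discard them.
Initial partition by acceptance: {p6} | {p1,p2,p3,p4}.
Split {p1,p2,p3,p4} by δ(·,1) → {p1,p2,p3} and {p4}.
Split {p1,p2,p3} by δ(·,1) → {p1,p3} and {p2}.
On input 1, block {p1,p3} splits into {p1} and {p3}.
No further refinement is possible. Final partition (5 blocks): {p6} | {p1} | {p4} | {p2} | {p3}.

5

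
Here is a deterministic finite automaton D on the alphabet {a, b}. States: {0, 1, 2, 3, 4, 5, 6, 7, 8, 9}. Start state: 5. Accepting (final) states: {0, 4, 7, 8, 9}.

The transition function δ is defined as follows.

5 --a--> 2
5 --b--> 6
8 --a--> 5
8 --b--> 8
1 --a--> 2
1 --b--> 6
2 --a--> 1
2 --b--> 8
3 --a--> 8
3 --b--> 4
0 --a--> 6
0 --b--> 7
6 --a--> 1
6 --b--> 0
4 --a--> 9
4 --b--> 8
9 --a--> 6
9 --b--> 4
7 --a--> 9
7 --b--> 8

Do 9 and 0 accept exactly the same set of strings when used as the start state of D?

States {3} cannot be reached from the start state, so discard them.
Start with accepting vs non-accepting: {0,4,7,8,9} | {1,2,5,6}.
Split {0,4,7,8,9} by δ(·,a) → {0,8,9} and {4,7}.
Refine {0,8,9} on symbol b: members go to different blocks, giving {0,9} and {8}.
On input b, block {1,2,5,6} splits into {1,5} and {2} and {6}.
Stable partition: {0,9} | {1,5} | {4,7} | {8} | {2} | {6} — 6 equivalence classes.
9 and 0 lie in the same block of the stable partition, so they are equivalent — no string distinguishes them.

Yes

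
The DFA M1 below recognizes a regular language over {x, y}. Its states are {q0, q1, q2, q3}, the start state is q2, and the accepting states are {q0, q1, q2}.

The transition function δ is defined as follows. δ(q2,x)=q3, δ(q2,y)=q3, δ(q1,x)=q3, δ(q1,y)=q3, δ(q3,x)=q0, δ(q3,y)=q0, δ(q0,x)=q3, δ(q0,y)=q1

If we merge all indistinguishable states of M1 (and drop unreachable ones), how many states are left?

P0 = {q0,q1,q2} | {q3}.
On input y, block {q0,q1,q2} splits into {q1,q2} and {q0}.
Stable partition: {q1,q2} | {q3} | {q0} — 3 equivalence classes.

3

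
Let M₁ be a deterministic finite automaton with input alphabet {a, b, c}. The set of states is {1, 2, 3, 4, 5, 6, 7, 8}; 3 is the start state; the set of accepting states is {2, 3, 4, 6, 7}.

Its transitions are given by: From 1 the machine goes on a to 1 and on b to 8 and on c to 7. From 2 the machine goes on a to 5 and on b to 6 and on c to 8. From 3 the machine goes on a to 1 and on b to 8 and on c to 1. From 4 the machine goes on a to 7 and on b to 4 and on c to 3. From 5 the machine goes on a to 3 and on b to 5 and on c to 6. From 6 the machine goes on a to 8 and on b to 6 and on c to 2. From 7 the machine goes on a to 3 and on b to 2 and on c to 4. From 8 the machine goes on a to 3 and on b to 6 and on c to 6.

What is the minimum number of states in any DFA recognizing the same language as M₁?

P0 = {2,3,4,6,7} | {1,5,8}.
On input a, block {2,3,4,6,7} splits into {2,3,6} and {4,7}.
Refine {2,3,6} on symbol b: members go to different blocks, giving {2,6} and {3}.
On input c, block {2,6} splits into {2} and {6}.
Split {1,5,8} by δ(·,a) → {5,8} and {1}.
Refine {5,8} on symbol b: members go to different blocks, giving {5} and {8}.
Refine {4,7} on symbol a: members go to different blocks, giving {4} and {7}.
The partition is now stable with 8 blocks: {2} | {5} | {4} | {3} | {6} | {1} | {8} | {7}.

8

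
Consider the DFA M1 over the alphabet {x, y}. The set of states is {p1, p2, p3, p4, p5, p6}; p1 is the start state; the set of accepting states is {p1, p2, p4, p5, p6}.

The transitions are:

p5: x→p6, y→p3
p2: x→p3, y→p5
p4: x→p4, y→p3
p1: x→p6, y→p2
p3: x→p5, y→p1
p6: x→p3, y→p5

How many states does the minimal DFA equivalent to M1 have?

Reachable states from the start: {p1,p2,p3,p5,p6}. Unreachable: {p4} — drop them.
Start with accepting vs non-accepting: {p1,p2,p5,p6} | {p3}.
Split {p1,p2,p5,p6} by δ(·,x) → {p1,p5} and {p2,p6}.
Split {p1,p5} by δ(·,y) → {p1} and {p5}.
The partition is now stable with 4 blocks: {p1} | {p3} | {p2,p6} | {p5}.

4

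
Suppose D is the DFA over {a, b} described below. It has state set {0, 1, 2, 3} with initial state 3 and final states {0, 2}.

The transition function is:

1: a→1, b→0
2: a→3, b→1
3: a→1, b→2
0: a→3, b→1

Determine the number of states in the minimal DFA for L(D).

2

Every state is reachable, so we keep all 4.
Initial partition by acceptance: {0,2} | {1,3}.
No further refinement is possible. Final partition (2 blocks): {0,2} | {1,3}.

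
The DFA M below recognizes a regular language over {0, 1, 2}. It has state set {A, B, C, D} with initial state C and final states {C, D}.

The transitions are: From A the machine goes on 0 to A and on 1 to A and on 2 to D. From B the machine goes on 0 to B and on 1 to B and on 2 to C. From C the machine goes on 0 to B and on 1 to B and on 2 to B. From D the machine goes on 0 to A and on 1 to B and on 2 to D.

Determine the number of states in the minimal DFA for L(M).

Reachable states from the start: {B,C}. Unreachable: {A,D} — drop them.
Start with accepting vs non-accepting: {C} | {B}.
Stable partition: {C} | {B} — 2 equivalence classes.

2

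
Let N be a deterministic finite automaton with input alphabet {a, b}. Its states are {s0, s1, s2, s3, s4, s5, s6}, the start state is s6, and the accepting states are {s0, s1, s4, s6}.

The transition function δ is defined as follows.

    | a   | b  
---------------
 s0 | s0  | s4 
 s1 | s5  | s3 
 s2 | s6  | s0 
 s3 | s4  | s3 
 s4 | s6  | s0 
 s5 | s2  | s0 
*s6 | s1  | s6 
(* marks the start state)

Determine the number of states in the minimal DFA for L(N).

All states are reachable from the start state.
Initial partition by acceptance: {s0,s1,s4,s6} | {s2,s3,s5}.
Refine {s0,s1,s4,s6} on symbol a: members go to different blocks, giving {s0,s4,s6} and {s1}.
Refine {s0,s4,s6} on symbol a: members go to different blocks, giving {s0,s4} and {s6}.
Split {s0,s4} by δ(·,a) → {s0} and {s4}.
On input a, block {s2,s3,s5} splits into {s2} and {s3} and {s5}.
The partition is now stable with 7 blocks: {s0} | {s2} | {s1} | {s6} | {s4} | {s3} | {s5}.

7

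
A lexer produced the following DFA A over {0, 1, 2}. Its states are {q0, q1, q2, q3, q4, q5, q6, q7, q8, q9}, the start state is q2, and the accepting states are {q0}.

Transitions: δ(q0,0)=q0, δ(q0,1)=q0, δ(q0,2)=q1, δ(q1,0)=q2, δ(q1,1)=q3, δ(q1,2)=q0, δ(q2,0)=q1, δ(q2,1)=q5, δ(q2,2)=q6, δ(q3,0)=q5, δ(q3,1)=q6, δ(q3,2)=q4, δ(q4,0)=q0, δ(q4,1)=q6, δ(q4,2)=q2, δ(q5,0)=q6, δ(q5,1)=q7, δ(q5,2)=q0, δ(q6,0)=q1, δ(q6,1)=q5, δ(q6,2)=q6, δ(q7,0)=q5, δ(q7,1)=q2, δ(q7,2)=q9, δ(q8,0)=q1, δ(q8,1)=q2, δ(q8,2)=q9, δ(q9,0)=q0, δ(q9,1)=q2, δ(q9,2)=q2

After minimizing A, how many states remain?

5

First remove the unreachable states {q8}; 9 states remain.
Initial partition by acceptance: {q0} | {q1,q2,q3,q4,q5,q6,q7,q9}.
On input 0, block {q1,q2,q3,q4,q5,q6,q7,q9} splits into {q1,q2,q3,q5,q6,q7} and {q4,q9}.
Refine {q1,q2,q3,q5,q6,q7} on symbol 2: members go to different blocks, giving {q1,q5} and {q2,q6} and {q3,q7}.
Stable partition: {q0} | {q1,q5} | {q4,q9} | {q2,q6} | {q3,q7} — 5 equivalence classes.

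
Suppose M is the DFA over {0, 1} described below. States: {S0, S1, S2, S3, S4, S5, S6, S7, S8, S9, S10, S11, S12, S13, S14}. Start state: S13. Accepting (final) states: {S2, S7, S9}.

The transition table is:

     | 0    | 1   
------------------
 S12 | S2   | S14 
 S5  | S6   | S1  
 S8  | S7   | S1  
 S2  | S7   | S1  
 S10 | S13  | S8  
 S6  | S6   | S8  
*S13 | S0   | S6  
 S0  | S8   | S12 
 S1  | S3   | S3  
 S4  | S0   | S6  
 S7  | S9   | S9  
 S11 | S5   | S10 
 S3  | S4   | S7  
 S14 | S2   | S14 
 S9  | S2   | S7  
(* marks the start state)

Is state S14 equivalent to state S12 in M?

Yes

Reachable states from the start: {S0,S1,S2,S3,S4,S6,S7,S8,S9,S12,S13,S14}. Unreachable: {S5,S10,S11} — drop them.
Initial partition by acceptance: {S2,S7,S9} | {S0,S1,S3,S4,S6,S8,S12,S13,S14}.
Split {S2,S7,S9} by δ(·,1) → {S7,S9} and {S2}.
On input 0, block {S7,S9} splits into {S7} and {S9}.
Split {S0,S1,S3,S4,S6,S8,S12,S13,S14} by δ(·,0) → {S0,S1,S3,S4,S6,S13} and {S12,S14} and {S8}.
On input 0, block {S0,S1,S3,S4,S6,S13} splits into {S1,S3,S4,S6,S13} and {S0}.
Refine {S1,S3,S4,S6,S13} on symbol 0: members go to different blocks, giving {S1,S3,S6} and {S4,S13}.
Split {S1,S3,S6} by δ(·,0) → {S1,S6} and {S3}.
Split {S1,S6} by δ(·,0) → {S1} and {S6}.
The partition is now stable with 10 blocks: {S7} | {S1} | {S2} | {S9} | {S12,S14} | {S8} | {S0} | {S4,S13} | {S3} | {S6}.
S14 and S12 lie in the same block of the stable partition, so they are equivalent — no string distinguishes them.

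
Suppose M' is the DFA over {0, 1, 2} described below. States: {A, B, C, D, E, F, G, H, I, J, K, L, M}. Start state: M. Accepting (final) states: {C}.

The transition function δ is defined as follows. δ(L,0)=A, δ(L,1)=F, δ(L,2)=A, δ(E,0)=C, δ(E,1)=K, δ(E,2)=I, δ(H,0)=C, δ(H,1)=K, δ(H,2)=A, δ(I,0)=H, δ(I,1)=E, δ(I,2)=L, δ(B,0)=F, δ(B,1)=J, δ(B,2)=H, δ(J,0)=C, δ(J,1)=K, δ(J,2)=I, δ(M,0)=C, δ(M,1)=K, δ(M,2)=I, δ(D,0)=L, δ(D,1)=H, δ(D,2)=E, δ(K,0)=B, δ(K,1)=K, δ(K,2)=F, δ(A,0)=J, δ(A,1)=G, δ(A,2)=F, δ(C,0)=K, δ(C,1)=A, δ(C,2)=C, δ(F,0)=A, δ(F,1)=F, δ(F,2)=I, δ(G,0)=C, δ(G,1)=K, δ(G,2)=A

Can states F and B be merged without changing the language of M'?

First remove the unreachable states {D}; 12 states remain.
Start with accepting vs non-accepting: {C} | {A,B,E,F,G,H,I,J,K,L,M}.
Split {A,B,E,F,G,H,I,J,K,L,M} by δ(·,0) → {A,B,F,I,K,L} and {E,G,H,J,M}.
Refine {A,B,F,I,K,L} on symbol 0: members go to different blocks, giving {B,F,K,L} and {A,I}.
On input 0, block {B,F,K,L} splits into {B,K} and {F,L}.
On input 0, block {B,K} splits into {B} and {K}.
Stable partition: {C} | {B} | {E,G,H,J,M} | {A,I} | {F,L} | {K} — 6 equivalence classes.
F and B end up in different blocks, so they are distinguishable. For instance, the string '10' is accepted from only B.

No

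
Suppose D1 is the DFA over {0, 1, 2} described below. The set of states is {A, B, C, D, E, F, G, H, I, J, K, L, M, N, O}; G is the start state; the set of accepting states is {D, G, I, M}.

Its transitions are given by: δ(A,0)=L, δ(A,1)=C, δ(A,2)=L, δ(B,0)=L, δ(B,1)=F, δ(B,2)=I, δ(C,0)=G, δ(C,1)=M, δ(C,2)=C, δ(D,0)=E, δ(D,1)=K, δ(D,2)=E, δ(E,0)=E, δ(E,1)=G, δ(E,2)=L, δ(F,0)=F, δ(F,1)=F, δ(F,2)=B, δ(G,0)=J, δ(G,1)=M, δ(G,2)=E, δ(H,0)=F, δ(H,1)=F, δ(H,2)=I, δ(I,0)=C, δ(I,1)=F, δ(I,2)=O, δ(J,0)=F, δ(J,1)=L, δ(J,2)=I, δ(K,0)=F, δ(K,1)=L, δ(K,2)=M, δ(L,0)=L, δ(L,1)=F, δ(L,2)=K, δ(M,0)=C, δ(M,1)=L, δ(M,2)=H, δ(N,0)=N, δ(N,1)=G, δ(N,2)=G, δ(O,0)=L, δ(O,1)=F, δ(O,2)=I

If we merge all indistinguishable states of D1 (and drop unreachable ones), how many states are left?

6

First remove the unreachable states {A,D,N}; 12 states remain.
Initial partition by acceptance: {G,I,M} | {B,C,E,F,H,J,K,L,O}.
Split {G,I,M} by δ(·,1) → {I,M} and {G}.
Refine {B,C,E,F,H,J,K,L,O} on symbol 0: members go to different blocks, giving {B,E,F,H,J,K,L,O} and {C}.
On input 1, block {B,E,F,H,J,K,L,O} splits into {B,F,H,J,K,L,O} and {E}.
Split {B,F,H,J,K,L,O} by δ(·,2) → {B,H,J,K,O} and {F,L}.
No further refinement is possible. Final partition (6 blocks): {I,M} | {B,H,J,K,O} | {G} | {C} | {E} | {F,L}.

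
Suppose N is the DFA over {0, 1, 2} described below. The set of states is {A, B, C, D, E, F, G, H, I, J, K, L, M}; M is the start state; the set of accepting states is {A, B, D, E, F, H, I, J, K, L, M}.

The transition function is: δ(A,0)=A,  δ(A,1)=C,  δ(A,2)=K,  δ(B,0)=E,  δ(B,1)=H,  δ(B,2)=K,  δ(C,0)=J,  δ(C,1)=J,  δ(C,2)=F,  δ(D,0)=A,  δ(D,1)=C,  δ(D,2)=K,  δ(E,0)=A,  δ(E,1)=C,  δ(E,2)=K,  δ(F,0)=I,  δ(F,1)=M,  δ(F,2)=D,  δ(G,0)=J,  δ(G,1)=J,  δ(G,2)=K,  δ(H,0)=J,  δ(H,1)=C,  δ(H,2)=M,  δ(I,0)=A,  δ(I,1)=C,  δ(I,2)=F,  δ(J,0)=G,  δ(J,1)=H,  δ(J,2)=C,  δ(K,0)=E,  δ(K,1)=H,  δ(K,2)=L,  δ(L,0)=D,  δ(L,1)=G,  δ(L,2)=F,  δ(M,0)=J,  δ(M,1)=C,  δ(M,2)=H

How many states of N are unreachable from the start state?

No path from M leads to B; the other 12 states are all reachable.

1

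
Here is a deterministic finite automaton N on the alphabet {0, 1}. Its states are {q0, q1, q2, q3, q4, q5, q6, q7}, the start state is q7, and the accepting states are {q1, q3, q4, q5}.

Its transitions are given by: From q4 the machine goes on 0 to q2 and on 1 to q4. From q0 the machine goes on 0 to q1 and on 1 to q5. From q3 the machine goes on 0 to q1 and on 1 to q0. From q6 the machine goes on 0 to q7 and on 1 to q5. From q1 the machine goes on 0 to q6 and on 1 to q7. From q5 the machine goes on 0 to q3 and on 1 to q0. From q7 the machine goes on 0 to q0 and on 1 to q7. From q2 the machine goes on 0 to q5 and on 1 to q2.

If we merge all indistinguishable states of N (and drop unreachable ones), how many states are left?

First remove the unreachable states {q2,q4}; 6 states remain.
P0 = {q1,q3,q5} | {q0,q6,q7}.
On input 0, block {q1,q3,q5} splits into {q3,q5} and {q1}.
On input 0, block {q3,q5} splits into {q3} and {q5}.
Refine {q0,q6,q7} on symbol 0: members go to different blocks, giving {q6,q7} and {q0}.
Refine {q6,q7} on symbol 0: members go to different blocks, giving {q6} and {q7}.
Stable partition: {q3} | {q6} | {q1} | {q5} | {q0} | {q7} — 6 equivalence classes.

6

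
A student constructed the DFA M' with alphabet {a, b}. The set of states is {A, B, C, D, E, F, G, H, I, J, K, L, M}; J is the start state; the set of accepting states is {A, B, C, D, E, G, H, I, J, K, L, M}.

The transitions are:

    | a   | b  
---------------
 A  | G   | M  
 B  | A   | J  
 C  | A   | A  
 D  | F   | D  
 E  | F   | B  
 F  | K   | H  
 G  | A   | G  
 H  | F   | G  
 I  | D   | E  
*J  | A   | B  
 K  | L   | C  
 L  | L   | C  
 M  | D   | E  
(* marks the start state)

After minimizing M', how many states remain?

8

Reachable states from the start: {A,B,C,D,E,F,G,H,J,K,L,M}. Unreachable: {I} — drop them.
P0 = {A,B,C,D,E,G,H,J,K,L,M} | {F}.
Split {A,B,C,D,E,G,H,J,K,L,M} by δ(·,a) → {A,B,C,G,J,K,L,M} and {D,E,H}.
Refine {A,B,C,G,J,K,L,M} on symbol a: members go to different blocks, giving {A,B,C,G,J,K,L} and {M}.
Refine {A,B,C,G,J,K,L} on symbol b: members go to different blocks, giving {B,C,G,J,K,L} and {A}.
On input a, block {B,C,G,J,K,L} splits into {B,C,G,J} and {K,L}.
Split {B,C,G,J} by δ(·,b) → {B,G,J} and {C}.
Refine {D,E,H} on symbol b: members go to different blocks, giving {E,H} and {D}.
The partition is now stable with 8 blocks: {B,G,J} | {F} | {E,H} | {M} | {A} | {K,L} | {C} | {D}.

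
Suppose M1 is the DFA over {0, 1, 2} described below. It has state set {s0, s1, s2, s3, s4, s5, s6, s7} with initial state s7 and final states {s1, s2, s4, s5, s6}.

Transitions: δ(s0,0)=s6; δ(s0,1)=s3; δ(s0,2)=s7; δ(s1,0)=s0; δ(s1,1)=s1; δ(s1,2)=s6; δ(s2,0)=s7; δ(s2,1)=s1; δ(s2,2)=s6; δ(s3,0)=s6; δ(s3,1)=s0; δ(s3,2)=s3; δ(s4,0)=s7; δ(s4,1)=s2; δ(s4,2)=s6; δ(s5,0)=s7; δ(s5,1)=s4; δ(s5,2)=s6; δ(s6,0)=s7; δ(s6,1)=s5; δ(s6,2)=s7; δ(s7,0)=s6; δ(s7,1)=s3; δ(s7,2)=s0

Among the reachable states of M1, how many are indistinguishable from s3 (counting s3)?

3

P0 = {s1,s2,s4,s5,s6} | {s0,s3,s7}.
Refine {s1,s2,s4,s5,s6} on symbol 2: members go to different blocks, giving {s1,s2,s4,s5} and {s6}.
Stable partition: {s1,s2,s4,s5} | {s0,s3,s7} | {s6} — 3 equivalence classes.
State s3 belongs to the block {s0,s3,s7}, which has 3 states.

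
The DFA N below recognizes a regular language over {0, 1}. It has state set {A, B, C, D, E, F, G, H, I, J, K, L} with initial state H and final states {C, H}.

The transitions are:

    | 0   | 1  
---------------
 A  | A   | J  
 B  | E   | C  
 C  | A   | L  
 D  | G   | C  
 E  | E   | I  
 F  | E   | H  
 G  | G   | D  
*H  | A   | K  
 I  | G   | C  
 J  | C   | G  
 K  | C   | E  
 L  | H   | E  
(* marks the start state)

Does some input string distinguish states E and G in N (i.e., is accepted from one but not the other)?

States {B,F} cannot be reached from the start state, so discard them.
P0 = {C,H} | {A,D,E,G,I,J,K,L}.
Split {A,D,E,G,I,J,K,L} by δ(·,0) → {A,D,E,G,I} and {J,K,L}.
On input 1, block {A,D,E,G,I} splits into {D,I} and {E,G} and {A}.
The partition is now stable with 5 blocks: {C,H} | {D,I} | {J,K,L} | {E,G} | {A}.
E and G lie in the same block of the stable partition, so they are equivalent — no string distinguishes them.

No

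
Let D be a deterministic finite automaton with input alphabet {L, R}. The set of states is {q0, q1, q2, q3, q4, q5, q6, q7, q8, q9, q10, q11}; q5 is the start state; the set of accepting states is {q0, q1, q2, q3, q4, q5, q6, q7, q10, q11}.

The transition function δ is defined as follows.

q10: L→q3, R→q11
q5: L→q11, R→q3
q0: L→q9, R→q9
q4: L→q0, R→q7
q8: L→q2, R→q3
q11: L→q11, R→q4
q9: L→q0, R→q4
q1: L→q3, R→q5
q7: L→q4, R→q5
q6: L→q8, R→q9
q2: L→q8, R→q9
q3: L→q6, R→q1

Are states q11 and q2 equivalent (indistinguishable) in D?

No

First remove the unreachable states {q10}; 11 states remain.
P0 = {q0,q1,q2,q3,q4,q5,q6,q7,q11} | {q8,q9}.
Refine {q0,q1,q2,q3,q4,q5,q6,q7,q11} on symbol L: members go to different blocks, giving {q1,q3,q4,q5,q7,q11} and {q0,q2,q6}.
On input L, block {q1,q3,q4,q5,q7,q11} splits into {q1,q5,q7,q11} and {q3,q4}.
Refine {q1,q5,q7,q11} on symbol L: members go to different blocks, giving {q1,q7} and {q5,q11}.
The partition is now stable with 5 blocks: {q1,q7} | {q8,q9} | {q0,q2,q6} | {q3,q4} | {q5,q11}.
q11 and q2 end up in different blocks, so they are distinguishable. For instance, the string 'L' is accepted from only q11.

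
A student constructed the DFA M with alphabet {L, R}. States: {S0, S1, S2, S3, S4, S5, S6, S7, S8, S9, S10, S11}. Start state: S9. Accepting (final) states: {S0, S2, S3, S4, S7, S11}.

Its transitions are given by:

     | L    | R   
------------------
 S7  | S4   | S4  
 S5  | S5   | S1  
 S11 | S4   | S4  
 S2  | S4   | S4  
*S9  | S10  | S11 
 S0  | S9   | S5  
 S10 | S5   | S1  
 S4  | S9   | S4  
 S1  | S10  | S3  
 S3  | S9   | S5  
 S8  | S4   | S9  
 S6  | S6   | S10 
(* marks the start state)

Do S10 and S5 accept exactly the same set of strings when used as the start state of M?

First remove the unreachable states {S0,S2,S6,S7,S8}; 7 states remain.
Start with accepting vs non-accepting: {S3,S4,S11} | {S1,S5,S9,S10}.
Split {S3,S4,S11} by δ(·,L) → {S3,S4} and {S11}.
On input R, block {S3,S4} splits into {S3} and {S4}.
On input R, block {S1,S5,S9,S10} splits into {S5,S10} and {S1} and {S9}.
The partition is now stable with 6 blocks: {S3} | {S5,S10} | {S11} | {S4} | {S1} | {S9}.
S10 and S5 lie in the same block of the stable partition, so they are equivalent — no string distinguishes them.

Yes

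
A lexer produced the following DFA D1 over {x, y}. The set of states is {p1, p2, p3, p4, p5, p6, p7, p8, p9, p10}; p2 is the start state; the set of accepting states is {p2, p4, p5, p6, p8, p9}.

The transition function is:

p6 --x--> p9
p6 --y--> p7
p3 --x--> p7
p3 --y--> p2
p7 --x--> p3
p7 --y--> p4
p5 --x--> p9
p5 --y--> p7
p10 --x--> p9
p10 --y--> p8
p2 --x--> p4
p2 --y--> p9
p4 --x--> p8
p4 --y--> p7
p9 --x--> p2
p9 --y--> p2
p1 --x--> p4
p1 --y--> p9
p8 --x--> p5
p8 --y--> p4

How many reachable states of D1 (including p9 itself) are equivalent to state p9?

First remove the unreachable states {p1,p6,p10}; 7 states remain.
P0 = {p2,p4,p5,p8,p9} | {p3,p7}.
Refine {p2,p4,p5,p8,p9} on symbol y: members go to different blocks, giving {p2,p8,p9} and {p4,p5}.
Refine {p2,p8,p9} on symbol x: members go to different blocks, giving {p2,p8} and {p9}.
Refine {p2,p8} on symbol y: members go to different blocks, giving {p2} and {p8}.
On input y, block {p3,p7} splits into {p3} and {p7}.
Split {p4,p5} by δ(·,x) → {p4} and {p5}.
No further refinement is possible. Final partition (7 blocks): {p2} | {p3} | {p4} | {p9} | {p8} | {p7} | {p5}.
State p9 belongs to the block {p9}, which has 1 states.

1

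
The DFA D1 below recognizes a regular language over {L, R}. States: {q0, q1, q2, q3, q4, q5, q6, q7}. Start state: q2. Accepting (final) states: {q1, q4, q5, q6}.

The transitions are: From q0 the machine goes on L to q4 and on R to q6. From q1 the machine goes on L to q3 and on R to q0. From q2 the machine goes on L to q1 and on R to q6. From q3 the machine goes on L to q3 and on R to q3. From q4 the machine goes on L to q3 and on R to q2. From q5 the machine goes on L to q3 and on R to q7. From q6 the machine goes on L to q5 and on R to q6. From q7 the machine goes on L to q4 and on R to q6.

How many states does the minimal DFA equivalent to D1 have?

4

All states are reachable from the start state.
Initial partition by acceptance: {q1,q4,q5,q6} | {q0,q2,q3,q7}.
Split {q1,q4,q5,q6} by δ(·,L) → {q1,q4,q5} and {q6}.
Split {q0,q2,q3,q7} by δ(·,L) → {q0,q2,q7} and {q3}.
The partition is now stable with 4 blocks: {q1,q4,q5} | {q0,q2,q7} | {q6} | {q3}.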